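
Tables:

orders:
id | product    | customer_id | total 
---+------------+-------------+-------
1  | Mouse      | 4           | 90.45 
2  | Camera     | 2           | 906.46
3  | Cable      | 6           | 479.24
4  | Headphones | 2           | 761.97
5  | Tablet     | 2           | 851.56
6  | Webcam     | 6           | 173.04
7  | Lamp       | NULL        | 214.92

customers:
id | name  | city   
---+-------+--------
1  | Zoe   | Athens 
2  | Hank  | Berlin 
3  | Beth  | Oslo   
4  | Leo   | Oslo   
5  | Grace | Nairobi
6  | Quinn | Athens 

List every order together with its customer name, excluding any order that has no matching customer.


INNER JOIN keeps only orders rows whose customer_id matches an id in customers. Walk through each order:
  - order 1 (Mouse): customer_id=4 -> matches Leo
  - order 2 (Camera): customer_id=2 -> matches Hank
  - order 3 (Cable): customer_id=6 -> matches Quinn
  - order 4 (Headphones): customer_id=2 -> matches Hank
  - order 5 (Tablet): customer_id=2 -> matches Hank
  - order 6 (Webcam): customer_id=6 -> matches Quinn
  - order 7 (Lamp): customer_id=NULL, no match -> dropped
So 1 of 7 rows is dropped.

SQL:
SELECT a.product, b.name AS customer
FROM orders a
INNER JOIN customers b ON a.customer_id = b.id

Result:
product    | customer
-----------+---------
Mouse      | Leo     
Camera     | Hank    
Cable      | Quinn   
Headphones | Hank    
Tablet     | Hank    
Webcam     | Quinn   


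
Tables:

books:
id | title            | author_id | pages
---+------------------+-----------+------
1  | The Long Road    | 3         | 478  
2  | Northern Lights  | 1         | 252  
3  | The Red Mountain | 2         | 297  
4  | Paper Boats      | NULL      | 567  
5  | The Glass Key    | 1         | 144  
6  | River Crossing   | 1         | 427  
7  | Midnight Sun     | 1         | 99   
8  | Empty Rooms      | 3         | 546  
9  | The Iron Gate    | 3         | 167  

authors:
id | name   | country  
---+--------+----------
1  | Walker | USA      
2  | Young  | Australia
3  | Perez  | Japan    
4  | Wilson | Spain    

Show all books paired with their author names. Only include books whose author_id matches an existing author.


INNER JOIN keeps only books rows whose author_id matches an id in authors. Walk through each book:
  - book 1 (The Long Road): author_id=3 -> matches Perez
  - book 2 (Northern Lights): author_id=1 -> matches Walker
  - book 3 (The Red Mountain): author_id=2 -> matches Young
  - book 4 (Paper Boats): author_id=NULL, no match -> dropped
  - book 5 (The Glass Key): author_id=1 -> matches Walker
  - book 6 (River Crossing): author_id=1 -> matches Walker
  - book 7 (Midnight Sun): author_id=1 -> matches Walker
  - book 8 (Empty Rooms): author_id=3 -> matches Perez
  - book 9 (The Iron Gate): author_id=3 -> matches Perez
So 1 of 9 rows is dropped.

SQL:
SELECT a.title, b.name AS author
FROM books a
INNER JOIN authors b ON a.author_id = b.id

Result:
title            | author
-----------------+-------
The Long Road    | Perez 
Northern Lights  | Walker
The Red Mountain | Young 
The Glass Key    | Walker
River Crossing   | Walker
Midnight Sun     | Walker
Empty Rooms      | Perez 
The Iron Gate    | Perez 


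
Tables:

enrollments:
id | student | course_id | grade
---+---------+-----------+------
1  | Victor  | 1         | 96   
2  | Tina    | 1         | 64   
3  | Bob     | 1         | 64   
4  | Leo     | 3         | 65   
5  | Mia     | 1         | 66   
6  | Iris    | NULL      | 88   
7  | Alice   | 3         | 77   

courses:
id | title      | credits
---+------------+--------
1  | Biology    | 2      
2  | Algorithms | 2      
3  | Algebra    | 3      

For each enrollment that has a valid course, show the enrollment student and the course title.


INNER JOIN keeps only enrollments rows whose course_id matches an id in courses. Walk through each enrollment:
  - enrollment 1 (Victor): course_id=1 -> matches Biology
  - enrollment 2 (Tina): course_id=1 -> matches Biology
  - enrollment 3 (Bob): course_id=1 -> matches Biology
  - enrollment 4 (Leo): course_id=3 -> matches Algebra
  - enrollment 5 (Mia): course_id=1 -> matches Biology
  - enrollment 6 (Iris): course_id=NULL, no match -> dropped
  - enrollment 7 (Alice): course_id=3 -> matches Algebra
So 1 of 7 rows is dropped.

SQL:
SELECT a.student, b.title AS course
FROM enrollments a
INNER JOIN courses b ON a.course_id = b.id

Result:
student | course 
--------+--------
Victor  | Biology
Tina    | Biology
Bob     | Biology
Leo     | Algebra
Mia     | Biology
Alice   | Algebra


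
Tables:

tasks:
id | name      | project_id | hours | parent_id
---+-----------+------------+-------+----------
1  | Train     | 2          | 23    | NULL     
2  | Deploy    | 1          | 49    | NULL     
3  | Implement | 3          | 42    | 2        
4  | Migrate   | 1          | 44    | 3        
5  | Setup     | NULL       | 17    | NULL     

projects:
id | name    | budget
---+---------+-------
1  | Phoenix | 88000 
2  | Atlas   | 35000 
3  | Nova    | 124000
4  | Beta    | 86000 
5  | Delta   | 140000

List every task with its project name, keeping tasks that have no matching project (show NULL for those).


LEFT JOIN keeps every row from tasks (the left table); where project_id has no match in projects, the project columns become NULL. Walk through each task:
  - task 1 (Train): project_id=2 -> matches Atlas
  - task 2 (Deploy): project_id=1 -> matches Phoenix
  - task 3 (Implement): project_id=3 -> matches Nova
  - task 4 (Migrate): project_id=1 -> matches Phoenix
  - task 5 (Setup): project_id=NULL, no match -> kept with NULL
All 5 rows appear; 1 has NULL project.

SQL:
SELECT a.name, b.name AS project
FROM tasks a
LEFT JOIN projects b ON a.project_id = b.id

Result:
name      | project
----------+--------
Train     | Atlas  
Deploy    | Phoenix
Implement | Nova   
Migrate   | Phoenix
Setup     | NULL   


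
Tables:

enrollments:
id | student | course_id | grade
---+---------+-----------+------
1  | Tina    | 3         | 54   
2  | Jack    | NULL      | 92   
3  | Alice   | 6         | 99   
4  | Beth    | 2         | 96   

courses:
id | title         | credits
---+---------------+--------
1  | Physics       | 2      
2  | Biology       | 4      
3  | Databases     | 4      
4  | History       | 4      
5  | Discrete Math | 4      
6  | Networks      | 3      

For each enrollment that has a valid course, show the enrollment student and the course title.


INNER JOIN keeps only enrollments rows whose course_id matches an id in courses. Walk through each enrollment:
  - enrollment 1 (Tina): course_id=3 -> matches Databases
  - enrollment 2 (Jack): course_id=NULL, no match -> dropped
  - enrollment 3 (Alice): course_id=6 -> matches Networks
  - enrollment 4 (Beth): course_id=2 -> matches Biology
So 1 of 4 rows is dropped.

SQL:
SELECT a.student, b.title AS course
FROM enrollments a
INNER JOIN courses b ON a.course_id = b.id

Result:
student | course   
--------+----------
Tina    | Databases
Alice   | Networks 
Beth    | Biology  


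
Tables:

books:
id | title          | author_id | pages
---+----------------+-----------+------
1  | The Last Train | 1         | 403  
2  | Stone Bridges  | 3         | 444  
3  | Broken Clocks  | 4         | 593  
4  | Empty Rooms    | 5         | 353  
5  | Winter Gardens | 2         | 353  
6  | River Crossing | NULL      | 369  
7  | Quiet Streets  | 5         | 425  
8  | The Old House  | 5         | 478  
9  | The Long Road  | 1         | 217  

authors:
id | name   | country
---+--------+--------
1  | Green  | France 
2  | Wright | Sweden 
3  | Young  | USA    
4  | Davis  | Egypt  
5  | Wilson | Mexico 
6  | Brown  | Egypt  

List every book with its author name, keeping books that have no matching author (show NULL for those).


LEFT JOIN keeps every row from books (the left table); where author_id has no match in authors, the author columns become NULL. Walk through each book:
  - book 1 (The Last Train): author_id=1 -> matches Green
  - book 2 (Stone Bridges): author_id=3 -> matches Young
  - book 3 (Broken Clocks): author_id=4 -> matches Davis
  - book 4 (Empty Rooms): author_id=5 -> matches Wilson
  - book 5 (Winter Gardens): author_id=2 -> matches Wright
  - book 6 (River Crossing): author_id=NULL, no match -> kept with NULL
  - book 7 (Quiet Streets): author_id=5 -> matches Wilson
  - book 8 (The Old House): author_id=5 -> matches Wilson
  - book 9 (The Long Road): author_id=1 -> matches Green
All 9 rows appear; 1 has NULL author.

SQL:
SELECT a.title, b.name AS author
FROM books a
LEFT JOIN authors b ON a.author_id = b.id

Result:
title          | author
---------------+-------
The Last Train | Green 
Stone Bridges  | Young 
Broken Clocks  | Davis 
Empty Rooms    | Wilson
Winter Gardens | Wright
River Crossing | NULL  
Quiet Streets  | Wilson
The Old House  | Wilson
The Long Road  | Green 


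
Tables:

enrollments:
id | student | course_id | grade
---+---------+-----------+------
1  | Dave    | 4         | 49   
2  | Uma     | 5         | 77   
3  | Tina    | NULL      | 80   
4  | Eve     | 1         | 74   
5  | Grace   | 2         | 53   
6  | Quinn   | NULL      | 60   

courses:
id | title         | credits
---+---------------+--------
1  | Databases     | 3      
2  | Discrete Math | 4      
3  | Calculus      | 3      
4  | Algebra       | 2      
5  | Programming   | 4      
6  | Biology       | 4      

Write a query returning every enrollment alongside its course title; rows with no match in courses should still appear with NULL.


LEFT JOIN keeps every row from enrollments (the left table); where course_id has no match in courses, the course columns become NULL. Walk through each enrollment:
  - enrollment 1 (Dave): course_id=4 -> matches Algebra
  - enrollment 2 (Uma): course_id=5 -> matches Programming
  - enrollment 3 (Tina): course_id=NULL, no match -> kept with NULL
  - enrollment 4 (Eve): course_id=1 -> matches Databases
  - enrollment 5 (Grace): course_id=2 -> matches Discrete Math
  - enrollment 6 (Quinn): course_id=NULL, no match -> kept with NULL
All 6 rows appear; 2 have NULL course.

SQL:
SELECT a.student, b.title AS course
FROM enrollments a
LEFT JOIN courses b ON a.course_id = b.id

Result:
student | course       
--------+--------------
Dave    | Algebra      
Uma     | Programming  
Tina    | NULL         
Eve     | Databases    
Grace   | Discrete Math
Quinn   | NULL         


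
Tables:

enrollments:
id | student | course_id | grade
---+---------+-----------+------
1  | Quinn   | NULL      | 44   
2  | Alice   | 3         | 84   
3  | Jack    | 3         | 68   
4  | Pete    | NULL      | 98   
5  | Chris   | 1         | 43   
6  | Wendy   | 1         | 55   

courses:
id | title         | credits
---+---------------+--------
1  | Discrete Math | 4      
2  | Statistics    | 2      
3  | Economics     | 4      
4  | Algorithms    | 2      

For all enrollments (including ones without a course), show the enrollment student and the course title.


LEFT JOIN keeps every row from enrollments (the left table); where course_id has no match in courses, the course columns become NULL. Walk through each enrollment:
  - enrollment 1 (Quinn): course_id=NULL, no match -> kept with NULL
  - enrollment 2 (Alice): course_id=3 -> matches Economics
  - enrollment 3 (Jack): course_id=3 -> matches Economics
  - enrollment 4 (Pete): course_id=NULL, no match -> kept with NULL
  - enrollment 5 (Chris): course_id=1 -> matches Discrete Math
  - enrollment 6 (Wendy): course_id=1 -> matches Discrete Math
All 6 rows appear; 2 have NULL course.

SQL:
SELECT a.student, b.title AS course
FROM enrollments a
LEFT JOIN courses b ON a.course_id = b.id

Result:
student | course       
--------+--------------
Quinn   | NULL         
Alice   | Economics    
Jack    | Economics    
Pete    | NULL         
Chris   | Discrete Math
Wendy   | Discrete Math


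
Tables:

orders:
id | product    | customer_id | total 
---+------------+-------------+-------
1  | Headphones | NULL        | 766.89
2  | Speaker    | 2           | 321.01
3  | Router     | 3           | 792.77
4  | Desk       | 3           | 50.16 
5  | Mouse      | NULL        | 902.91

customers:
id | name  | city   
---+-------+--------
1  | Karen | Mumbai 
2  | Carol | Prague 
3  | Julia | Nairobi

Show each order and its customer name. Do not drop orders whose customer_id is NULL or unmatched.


LEFT JOIN keeps every row from orders (the left table); where customer_id has no match in customers, the customer columns become NULL. Walk through each order:
  - order 1 (Headphones): customer_id=NULL, no match -> kept with NULL
  - order 2 (Speaker): customer_id=2 -> matches Carol
  - order 3 (Router): customer_id=3 -> matches Julia
  - order 4 (Desk): customer_id=3 -> matches Julia
  - order 5 (Mouse): customer_id=NULL, no match -> kept with NULL
All 5 rows appear; 2 have NULL customer.

SQL:
SELECT a.product, b.name AS customer
FROM orders a
LEFT JOIN customers b ON a.customer_id = b.id

Result:
product    | customer
-----------+---------
Headphones | NULL    
Speaker    | Carol   
Router     | Julia   
Desk       | Julia   
Mouse      | NULL    


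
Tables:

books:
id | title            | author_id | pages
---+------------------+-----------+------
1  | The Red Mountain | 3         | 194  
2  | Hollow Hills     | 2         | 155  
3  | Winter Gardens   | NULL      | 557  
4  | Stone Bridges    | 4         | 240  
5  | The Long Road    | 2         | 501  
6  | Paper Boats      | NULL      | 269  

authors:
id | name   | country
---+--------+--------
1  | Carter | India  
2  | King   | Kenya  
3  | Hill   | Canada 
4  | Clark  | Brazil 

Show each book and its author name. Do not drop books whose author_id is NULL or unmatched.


LEFT JOIN keeps every row from books (the left table); where author_id has no match in authors, the author columns become NULL. Walk through each book:
  - book 1 (The Red Mountain): author_id=3 -> matches Hill
  - book 2 (Hollow Hills): author_id=2 -> matches King
  - book 3 (Winter Gardens): author_id=NULL, no match -> kept with NULL
  - book 4 (Stone Bridges): author_id=4 -> matches Clark
  - book 5 (The Long Road): author_id=2 -> matches King
  - book 6 (Paper Boats): author_id=NULL, no match -> kept with NULL
All 6 rows appear; 2 have NULL author.

SQL:
SELECT a.title, b.name AS author
FROM books a
LEFT JOIN authors b ON a.author_id = b.id

Result:
title            | author
-----------------+-------
The Red Mountain | Hill  
Hollow Hills     | King  
Winter Gardens   | NULL  
Stone Bridges    | Clark 
The Long Road    | King  
Paper Boats      | NULL  


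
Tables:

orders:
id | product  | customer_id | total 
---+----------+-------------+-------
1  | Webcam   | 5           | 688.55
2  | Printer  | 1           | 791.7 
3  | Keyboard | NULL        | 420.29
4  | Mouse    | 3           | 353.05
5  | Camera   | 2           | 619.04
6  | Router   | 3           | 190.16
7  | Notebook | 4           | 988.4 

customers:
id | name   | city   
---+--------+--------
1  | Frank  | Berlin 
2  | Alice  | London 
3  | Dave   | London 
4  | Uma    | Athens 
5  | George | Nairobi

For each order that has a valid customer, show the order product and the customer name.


INNER JOIN keeps only orders rows whose customer_id matches an id in customers. Walk through each order:
  - order 1 (Webcam): customer_id=5 -> matches George
  - order 2 (Printer): customer_id=1 -> matches Frank
  - order 3 (Keyboard): customer_id=NULL, no match -> dropped
  - order 4 (Mouse): customer_id=3 -> matches Dave
  - order 5 (Camera): customer_id=2 -> matches Alice
  - order 6 (Router): customer_id=3 -> matches Dave
  - order 7 (Notebook): customer_id=4 -> matches Uma
So 1 of 7 rows is dropped.

SQL:
SELECT a.product, b.name AS customer
FROM orders a
INNER JOIN customers b ON a.customer_id = b.id

Result:
product  | customer
---------+---------
Webcam   | George  
Printer  | Frank   
Mouse    | Dave    
Camera   | Alice   
Router   | Dave    
Notebook | Uma     


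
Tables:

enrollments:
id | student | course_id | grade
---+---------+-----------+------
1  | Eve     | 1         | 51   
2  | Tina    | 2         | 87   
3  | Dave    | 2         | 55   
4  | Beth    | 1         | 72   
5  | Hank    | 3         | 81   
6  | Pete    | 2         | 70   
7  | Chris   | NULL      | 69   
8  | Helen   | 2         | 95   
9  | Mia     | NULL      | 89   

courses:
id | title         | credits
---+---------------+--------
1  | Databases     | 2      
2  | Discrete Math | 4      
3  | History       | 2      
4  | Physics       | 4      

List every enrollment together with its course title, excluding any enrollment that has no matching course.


INNER JOIN keeps only enrollments rows whose course_id matches an id in courses. Walk through each enrollment:
  - enrollment 1 (Eve): course_id=1 -> matches Databases
  - enrollment 2 (Tina): course_id=2 -> matches Discrete Math
  - enrollment 3 (Dave): course_id=2 -> matches Discrete Math
  - enrollment 4 (Beth): course_id=1 -> matches Databases
  - enrollment 5 (Hank): course_id=3 -> matches History
  - enrollment 6 (Pete): course_id=2 -> matches Discrete Math
  - enrollment 7 (Chris): course_id=NULL, no match -> dropped
  - enrollment 8 (Helen): course_id=2 -> matches Discrete Math
  - enrollment 9 (Mia): course_id=NULL, no match -> dropped
So 2 of 9 rows are dropped.

SQL:
SELECT a.student, b.title AS course
FROM enrollments a
INNER JOIN courses b ON a.course_id = b.id

Result:
student | course       
--------+--------------
Eve     | Databases    
Tina    | Discrete Math
Dave    | Discrete Math
Beth    | Databases    
Hank    | History      
Pete    | Discrete Math
Helen   | Discrete Math


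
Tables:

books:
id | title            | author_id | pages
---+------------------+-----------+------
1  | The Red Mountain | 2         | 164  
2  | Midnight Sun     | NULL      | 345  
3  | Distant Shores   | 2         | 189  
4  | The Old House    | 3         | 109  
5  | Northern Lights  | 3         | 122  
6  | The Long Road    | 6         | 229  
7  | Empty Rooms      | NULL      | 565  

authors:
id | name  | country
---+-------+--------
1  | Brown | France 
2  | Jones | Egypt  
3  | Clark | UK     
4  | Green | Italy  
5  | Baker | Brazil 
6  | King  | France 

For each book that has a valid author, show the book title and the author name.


INNER JOIN keeps only books rows whose author_id matches an id in authors. Walk through each book:
  - book 1 (The Red Mountain): author_id=2 -> matches Jones
  - book 2 (Midnight Sun): author_id=NULL, no match -> dropped
  - book 3 (Distant Shores): author_id=2 -> matches Jones
  - book 4 (The Old House): author_id=3 -> matches Clark
  - book 5 (Northern Lights): author_id=3 -> matches Clark
  - book 6 (The Long Road): author_id=6 -> matches King
  - book 7 (Empty Rooms): author_id=NULL, no match -> dropped
So 2 of 7 rows are dropped.

SQL:
SELECT a.title, b.name AS author
FROM books a
INNER JOIN authors b ON a.author_id = b.id

Result:
title            | author
-----------------+-------
The Red Mountain | Jones 
Distant Shores   | Jones 
The Old House    | Clark 
Northern Lights  | Clark 
The Long Road    | King  


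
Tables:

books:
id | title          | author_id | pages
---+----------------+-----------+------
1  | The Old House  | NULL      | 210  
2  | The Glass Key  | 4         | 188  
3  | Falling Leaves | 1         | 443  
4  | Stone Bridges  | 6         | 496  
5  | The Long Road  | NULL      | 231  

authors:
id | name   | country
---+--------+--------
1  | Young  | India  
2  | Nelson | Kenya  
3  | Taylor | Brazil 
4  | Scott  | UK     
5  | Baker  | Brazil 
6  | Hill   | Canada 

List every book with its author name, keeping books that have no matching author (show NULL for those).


LEFT JOIN keeps every row from books (the left table); where author_id has no match in authors, the author columns become NULL. Walk through each book:
  - book 1 (The Old House): author_id=NULL, no match -> kept with NULL
  - book 2 (The Glass Key): author_id=4 -> matches Scott
  - book 3 (Falling Leaves): author_id=1 -> matches Young
  - book 4 (Stone Bridges): author_id=6 -> matches Hill
  - book 5 (The Long Road): author_id=NULL, no match -> kept with NULL
All 5 rows appear; 2 have NULL author.

SQL:
SELECT a.title, b.name AS author
FROM books a
LEFT JOIN authors b ON a.author_id = b.id

Result:
title          | author
---------------+-------
The Old House  | NULL  
The Glass Key  | Scott 
Falling Leaves | Young 
Stone Bridges  | Hill  
The Long Road  | NULL  


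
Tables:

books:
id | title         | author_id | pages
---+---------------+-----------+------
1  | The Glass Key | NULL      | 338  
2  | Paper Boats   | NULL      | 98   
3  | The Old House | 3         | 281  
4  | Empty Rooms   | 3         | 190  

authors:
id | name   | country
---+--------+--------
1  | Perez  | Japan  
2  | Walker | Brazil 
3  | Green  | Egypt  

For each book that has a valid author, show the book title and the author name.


INNER JOIN keeps only books rows whose author_id matches an id in authors. Walk through each book:
  - book 1 (The Glass Key): author_id=NULL, no match -> dropped
  - book 2 (Paper Boats): author_id=NULL, no match -> dropped
  - book 3 (The Old House): author_id=3 -> matches Green
  - book 4 (Empty Rooms): author_id=3 -> matches Green
So 2 of 4 rows are dropped.

SQL:
SELECT a.title, b.name AS author
FROM books a
INNER JOIN authors b ON a.author_id = b.id

Result:
title         | author
--------------+-------
The Old House | Green 
Empty Rooms   | Green 


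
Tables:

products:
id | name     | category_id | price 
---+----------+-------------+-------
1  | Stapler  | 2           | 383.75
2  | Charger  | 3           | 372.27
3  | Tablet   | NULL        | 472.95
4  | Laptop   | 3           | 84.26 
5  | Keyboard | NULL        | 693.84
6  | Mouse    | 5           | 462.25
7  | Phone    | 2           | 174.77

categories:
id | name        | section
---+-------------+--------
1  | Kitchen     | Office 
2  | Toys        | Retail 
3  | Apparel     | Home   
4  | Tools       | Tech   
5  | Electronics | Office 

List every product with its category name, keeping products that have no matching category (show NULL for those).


LEFT JOIN keeps every row from products (the left table); where category_id has no match in categories, the category columns become NULL. Walk through each product:
  - product 1 (Stapler): category_id=2 -> matches Toys
  - product 2 (Charger): category_id=3 -> matches Apparel
  - product 3 (Tablet): category_id=NULL, no match -> kept with NULL
  - product 4 (Laptop): category_id=3 -> matches Apparel
  - product 5 (Keyboard): category_id=NULL, no match -> kept with NULL
  - product 6 (Mouse): category_id=5 -> matches Electronics
  - product 7 (Phone): category_id=2 -> matches Toys
All 7 rows appear; 2 have NULL category.

SQL:
SELECT a.name, b.name AS category
FROM products a
LEFT JOIN categories b ON a.category_id = b.id

Result:
name     | category   
---------+------------
Stapler  | Toys       
Charger  | Apparel    
Tablet   | NULL       
Laptop   | Apparel    
Keyboard | NULL       
Mouse    | Electronics
Phone    | Toys       


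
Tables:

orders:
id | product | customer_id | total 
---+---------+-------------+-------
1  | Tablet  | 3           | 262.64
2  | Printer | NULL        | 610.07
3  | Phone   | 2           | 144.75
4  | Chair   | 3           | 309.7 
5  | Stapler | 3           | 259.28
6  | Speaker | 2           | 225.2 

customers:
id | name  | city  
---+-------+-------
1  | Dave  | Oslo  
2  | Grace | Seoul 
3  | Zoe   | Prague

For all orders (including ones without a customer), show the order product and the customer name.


LEFT JOIN keeps every row from orders (the left table); where customer_id has no match in customers, the customer columns become NULL. Walk through each order:
  - order 1 (Tablet): customer_id=3 -> matches Zoe
  - order 2 (Printer): customer_id=NULL, no match -> kept with NULL
  - order 3 (Phone): customer_id=2 -> matches Grace
  - order 4 (Chair): customer_id=3 -> matches Zoe
  - order 5 (Stapler): customer_id=3 -> matches Zoe
  - order 6 (Speaker): customer_id=2 -> matches Grace
All 6 rows appear; 1 has NULL customer.

SQL:
SELECT a.product, b.name AS customer
FROM orders a
LEFT JOIN customers b ON a.customer_id = b.id

Result:
product | customer
--------+---------
Tablet  | Zoe     
Printer | NULL    
Phone   | Grace   
Chair   | Zoe     
Stapler | Zoe     
Speaker | Grace   


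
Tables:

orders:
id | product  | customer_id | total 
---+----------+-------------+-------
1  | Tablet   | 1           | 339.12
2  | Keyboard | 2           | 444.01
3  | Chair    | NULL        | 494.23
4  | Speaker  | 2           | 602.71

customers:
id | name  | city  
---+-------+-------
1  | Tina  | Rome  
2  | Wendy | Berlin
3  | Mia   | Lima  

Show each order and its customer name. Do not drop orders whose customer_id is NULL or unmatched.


LEFT JOIN keeps every row from orders (the left table); where customer_id has no match in customers, the customer columns become NULL. Walk through each order:
  - order 1 (Tablet): customer_id=1 -> matches Tina
  - order 2 (Keyboard): customer_id=2 -> matches Wendy
  - order 3 (Chair): customer_id=NULL, no match -> kept with NULL
  - order 4 (Speaker): customer_id=2 -> matches Wendy
All 4 rows appear; 1 has NULL customer.

SQL:
SELECT a.product, b.name AS customer
FROM orders a
LEFT JOIN customers b ON a.customer_id = b.id

Result:
product  | customer
---------+---------
Tablet   | Tina    
Keyboard | Wendy   
Chair    | NULL    
Speaker  | Wendy   


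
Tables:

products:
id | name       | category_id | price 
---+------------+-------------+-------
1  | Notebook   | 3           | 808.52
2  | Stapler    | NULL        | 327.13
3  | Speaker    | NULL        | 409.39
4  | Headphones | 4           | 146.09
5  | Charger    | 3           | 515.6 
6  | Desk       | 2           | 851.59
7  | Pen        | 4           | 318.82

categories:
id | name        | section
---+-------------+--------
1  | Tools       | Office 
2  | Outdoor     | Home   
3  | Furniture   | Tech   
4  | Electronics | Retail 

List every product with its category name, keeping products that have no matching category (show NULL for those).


LEFT JOIN keeps every row from products (the left table); where category_id has no match in categories, the category columns become NULL. Walk through each product:
  - product 1 (Notebook): category_id=3 -> matches Furniture
  - product 2 (Stapler): category_id=NULL, no match -> kept with NULL
  - product 3 (Speaker): category_id=NULL, no match -> kept with NULL
  - product 4 (Headphones): category_id=4 -> matches Electronics
  - product 5 (Charger): category_id=3 -> matches Furniture
  - product 6 (Desk): category_id=2 -> matches Outdoor
  - product 7 (Pen): category_id=4 -> matches Electronics
All 7 rows appear; 2 have NULL category.

SQL:
SELECT a.name, b.name AS category
FROM products a
LEFT JOIN categories b ON a.category_id = b.id

Result:
name       | category   
-----------+------------
Notebook   | Furniture  
Stapler    | NULL       
Speaker    | NULL       
Headphones | Electronics
Charger    | Furniture  
Desk       | Outdoor    
Pen        | Electronics


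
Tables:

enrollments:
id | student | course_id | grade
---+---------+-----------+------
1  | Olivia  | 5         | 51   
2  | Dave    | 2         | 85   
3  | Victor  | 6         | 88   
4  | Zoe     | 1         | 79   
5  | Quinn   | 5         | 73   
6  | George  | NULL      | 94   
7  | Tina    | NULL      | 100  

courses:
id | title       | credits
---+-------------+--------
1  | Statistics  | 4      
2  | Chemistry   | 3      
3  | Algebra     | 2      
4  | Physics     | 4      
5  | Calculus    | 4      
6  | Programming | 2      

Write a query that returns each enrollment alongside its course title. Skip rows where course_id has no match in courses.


INNER JOIN keeps only enrollments rows whose course_id matches an id in courses. Walk through each enrollment:
  - enrollment 1 (Olivia): course_id=5 -> matches Calculus
  - enrollment 2 (Dave): course_id=2 -> matches Chemistry
  - enrollment 3 (Victor): course_id=6 -> matches Programming
  - enrollment 4 (Zoe): course_id=1 -> matches Statistics
  - enrollment 5 (Quinn): course_id=5 -> matches Calculus
  - enrollment 6 (George): course_id=NULL, no match -> dropped
  - enrollment 7 (Tina): course_id=NULL, no match -> dropped
So 2 of 7 rows are dropped.

SQL:
SELECT a.student, b.title AS course
FROM enrollments a
INNER JOIN courses b ON a.course_id = b.id

Result:
student | course     
--------+------------
Olivia  | Calculus   
Dave    | Chemistry  
Victor  | Programming
Zoe     | Statistics 
Quinn   | Calculus   


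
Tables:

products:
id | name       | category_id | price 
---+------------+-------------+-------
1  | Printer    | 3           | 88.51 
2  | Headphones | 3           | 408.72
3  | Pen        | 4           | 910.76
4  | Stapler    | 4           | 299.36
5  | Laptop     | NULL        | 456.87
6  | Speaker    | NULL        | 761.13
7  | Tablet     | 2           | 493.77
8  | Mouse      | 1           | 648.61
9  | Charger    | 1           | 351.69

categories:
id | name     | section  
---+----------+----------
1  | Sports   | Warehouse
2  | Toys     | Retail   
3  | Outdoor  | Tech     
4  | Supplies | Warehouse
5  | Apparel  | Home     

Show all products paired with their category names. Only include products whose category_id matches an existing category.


INNER JOIN keeps only products rows whose category_id matches an id in categories. Walk through each product:
  - product 1 (Printer): category_id=3 -> matches Outdoor
  - product 2 (Headphones): category_id=3 -> matches Outdoor
  - product 3 (Pen): category_id=4 -> matches Supplies
  - product 4 (Stapler): category_id=4 -> matches Supplies
  - product 5 (Laptop): category_id=NULL, no match -> dropped
  - product 6 (Speaker): category_id=NULL, no match -> dropped
  - product 7 (Tablet): category_id=2 -> matches Toys
  - product 8 (Mouse): category_id=1 -> matches Sports
  - product 9 (Charger): category_id=1 -> matches Sports
So 2 of 9 rows are dropped.

SQL:
SELECT a.name, b.name AS category
FROM products a
INNER JOIN categories b ON a.category_id = b.id

Result:
name       | category
-----------+---------
Printer    | Outdoor 
Headphones | Outdoor 
Pen        | Supplies
Stapler    | Supplies
Tablet     | Toys    
Mouse      | Sports  
Charger    | Sports  


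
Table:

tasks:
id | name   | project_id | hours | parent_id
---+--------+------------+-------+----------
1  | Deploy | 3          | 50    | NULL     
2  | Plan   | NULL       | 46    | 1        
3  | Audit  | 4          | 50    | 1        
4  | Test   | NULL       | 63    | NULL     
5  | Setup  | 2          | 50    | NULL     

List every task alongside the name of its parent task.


This is a self-join: tasks is joined to a second copy of itself, matching each row's parent_id to another row's id. Use LEFT JOIN so rows with parent_id=NULL are kept.
  - task 1 (Deploy): parent_id=NULL -> NULL
  - task 2 (Plan): parent_id=1 -> Deploy
  - task 3 (Audit): parent_id=1 -> Deploy
  - task 4 (Test): parent_id=NULL -> NULL
  - task 5 (Setup): parent_id=NULL -> NULL

SQL:
SELECT a.name AS item, b.name AS parent
FROM tasks a
LEFT JOIN tasks b ON a.parent_id = b.id

Result:
item   | parent
-------+-------
Deploy | NULL  
Plan   | Deploy
Audit  | Deploy
Test   | NULL  
Setup  | NULL  


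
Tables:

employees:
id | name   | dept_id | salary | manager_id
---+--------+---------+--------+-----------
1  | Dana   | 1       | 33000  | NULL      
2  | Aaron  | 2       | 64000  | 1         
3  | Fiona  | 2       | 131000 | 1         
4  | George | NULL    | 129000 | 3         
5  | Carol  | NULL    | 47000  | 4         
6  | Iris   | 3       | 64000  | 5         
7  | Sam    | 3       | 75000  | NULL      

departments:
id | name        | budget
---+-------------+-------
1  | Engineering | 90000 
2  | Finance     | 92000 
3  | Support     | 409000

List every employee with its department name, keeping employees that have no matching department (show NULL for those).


LEFT JOIN keeps every row from employees (the left table); where dept_id has no match in departments, the department columns become NULL. Walk through each employee:
  - employee 1 (Dana): dept_id=1 -> matches Engineering
  - employee 2 (Aaron): dept_id=2 -> matches Finance
  - employee 3 (Fiona): dept_id=2 -> matches Finance
  - employee 4 (George): dept_id=NULL, no match -> kept with NULL
  - employee 5 (Carol): dept_id=NULL, no match -> kept with NULL
  - employee 6 (Iris): dept_id=3 -> matches Support
  - employee 7 (Sam): dept_id=3 -> matches Support
All 7 rows appear; 2 have NULL department.

SQL:
SELECT a.name, b.name AS department
FROM employees a
LEFT JOIN departments b ON a.dept_id = b.id

Result:
name   | department 
-------+------------
Dana   | Engineering
Aaron  | Finance    
Fiona  | Finance    
George | NULL       
Carol  | NULL       
Iris   | Support    
Sam    | Support    


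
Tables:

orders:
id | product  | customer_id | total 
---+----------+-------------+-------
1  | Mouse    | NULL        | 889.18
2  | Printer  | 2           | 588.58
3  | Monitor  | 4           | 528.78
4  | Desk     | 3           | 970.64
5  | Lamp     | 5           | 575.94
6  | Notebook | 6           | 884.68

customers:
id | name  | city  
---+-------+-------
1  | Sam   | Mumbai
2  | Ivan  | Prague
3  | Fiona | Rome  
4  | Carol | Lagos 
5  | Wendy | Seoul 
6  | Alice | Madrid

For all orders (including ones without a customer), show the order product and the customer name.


LEFT JOIN keeps every row from orders (the left table); where customer_id has no match in customers, the customer columns become NULL. Walk through each order:
  - order 1 (Mouse): customer_id=NULL, no match -> kept with NULL
  - order 2 (Printer): customer_id=2 -> matches Ivan
  - order 3 (Monitor): customer_id=4 -> matches Carol
  - order 4 (Desk): customer_id=3 -> matches Fiona
  - order 5 (Lamp): customer_id=5 -> matches Wendy
  - order 6 (Notebook): customer_id=6 -> matches Alice
All 6 rows appear; 1 has NULL customer.

SQL:
SELECT a.product, b.name AS customer
FROM orders a
LEFT JOIN customers b ON a.customer_id = b.id

Result:
product  | customer
---------+---------
Mouse    | NULL    
Printer  | Ivan    
Monitor  | Carol   
Desk     | Fiona   
Lamp     | Wendy   
Notebook | Alice   


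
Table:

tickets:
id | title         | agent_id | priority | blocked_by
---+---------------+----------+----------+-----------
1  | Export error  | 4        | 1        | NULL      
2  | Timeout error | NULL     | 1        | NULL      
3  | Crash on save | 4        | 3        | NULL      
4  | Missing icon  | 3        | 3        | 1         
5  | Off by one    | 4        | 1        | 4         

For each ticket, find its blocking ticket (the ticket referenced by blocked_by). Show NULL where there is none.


This is a self-join: tickets is joined to a second copy of itself, matching each row's blocked_by to another row's id. Use LEFT JOIN so rows with blocked_by=NULL are kept.
  - ticket 1 (Export error): blocked_by=NULL -> NULL
  - ticket 2 (Timeout error): blocked_by=NULL -> NULL
  - ticket 3 (Crash on save): blocked_by=NULL -> NULL
  - ticket 4 (Missing icon): blocked_by=1 -> Export error
  - ticket 5 (Off by one): blocked_by=4 -> Missing icon

SQL:
SELECT a.title AS item, b.title AS blocked_by
FROM tickets a
LEFT JOIN tickets b ON a.blocked_by = b.id

Result:
item          | blocked_by  
--------------+-------------
Export error  | NULL        
Timeout error | NULL        
Crash on save | NULL        
Missing icon  | Export error
Off by one    | Missing icon


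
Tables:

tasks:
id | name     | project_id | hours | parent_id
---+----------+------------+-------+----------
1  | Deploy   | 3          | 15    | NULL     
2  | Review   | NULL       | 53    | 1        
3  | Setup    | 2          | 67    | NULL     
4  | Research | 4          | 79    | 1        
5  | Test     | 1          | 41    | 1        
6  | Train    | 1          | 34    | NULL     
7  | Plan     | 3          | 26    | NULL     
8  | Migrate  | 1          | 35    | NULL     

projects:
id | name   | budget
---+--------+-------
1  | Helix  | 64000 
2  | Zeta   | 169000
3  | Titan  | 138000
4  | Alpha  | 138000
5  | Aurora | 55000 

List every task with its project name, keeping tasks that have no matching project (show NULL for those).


LEFT JOIN keeps every row from tasks (the left table); where project_id has no match in projects, the project columns become NULL. Walk through each task:
  - task 1 (Deploy): project_id=3 -> matches Titan
  - task 2 (Review): project_id=NULL, no match -> kept with NULL
  - task 3 (Setup): project_id=2 -> matches Zeta
  - task 4 (Research): project_id=4 -> matches Alpha
  - task 5 (Test): project_id=1 -> matches Helix
  - task 6 (Train): project_id=1 -> matches Helix
  - task 7 (Plan): project_id=3 -> matches Titan
  - task 8 (Migrate): project_id=1 -> matches Helix
All 8 rows appear; 1 has NULL project.

SQL:
SELECT a.name, b.name AS project
FROM tasks a
LEFT JOIN projects b ON a.project_id = b.id

Result:
name     | project
---------+--------
Deploy   | Titan  
Review   | NULL   
Setup    | Zeta   
Research | Alpha  
Test     | Helix  
Train    | Helix  
Plan     | Titan  
Migrate  | Helix  


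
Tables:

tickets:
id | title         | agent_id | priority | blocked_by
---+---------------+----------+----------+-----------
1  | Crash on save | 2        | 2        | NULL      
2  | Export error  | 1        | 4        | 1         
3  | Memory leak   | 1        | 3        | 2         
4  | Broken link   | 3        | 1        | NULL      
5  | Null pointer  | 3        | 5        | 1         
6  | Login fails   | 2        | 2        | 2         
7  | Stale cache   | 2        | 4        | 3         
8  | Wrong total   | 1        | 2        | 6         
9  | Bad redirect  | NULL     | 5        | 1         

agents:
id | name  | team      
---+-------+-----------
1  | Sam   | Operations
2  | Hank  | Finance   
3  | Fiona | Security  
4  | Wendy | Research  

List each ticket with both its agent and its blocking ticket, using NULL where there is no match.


Two LEFT JOINs from the same base table tickets: one to agents via agent_id, one to tickets itself via blocked_by. Both are LEFT so every ticket is preserved.
Match against agents:
  - ticket 1 (Crash on save): agent_id=2 -> matches Hank
  - ticket 2 (Export error): agent_id=1 -> matches Sam
  - ticket 3 (Memory leak): agent_id=1 -> matches Sam
  - ticket 4 (Broken link): agent_id=3 -> matches Fiona
  - ticket 5 (Null pointer): agent_id=3 -> matches Fiona
  - ticket 6 (Login fails): agent_id=2 -> matches Hank
  - ticket 7 (Stale cache): agent_id=2 -> matches Hank
  - ticket 8 (Wrong total): agent_id=1 -> matches Sam
  - ticket 9 (Bad redirect): agent_id=NULL, no match -> kept with NULL
Match against tickets (self):
  - ticket 1 (Crash on save): blocked_by=NULL -> NULL
  - ticket 2 (Export error): blocked_by=1 -> Crash on save
  - ticket 3 (Memory leak): blocked_by=2 -> Export error
  - ticket 4 (Broken link): blocked_by=NULL -> NULL
  - ticket 5 (Null pointer): blocked_by=1 -> Crash on save
  - ticket 6 (Login fails): blocked_by=2 -> Export error
  - ticket 7 (Stale cache): blocked_by=3 -> Memory leak
  - ticket 8 (Wrong total): blocked_by=6 -> Login fails
  - ticket 9 (Bad redirect): blocked_by=1 -> Crash on save

SQL:
SELECT a.title, b.name AS agent, c.title AS blocked_by
FROM tickets a
LEFT JOIN agents b ON a.agent_id = b.id
LEFT JOIN tickets c ON a.blocked_by = c.id

Result:
title         | agent | blocked_by   
--------------+-------+--------------
Crash on save | Hank  | NULL         
Export error  | Sam   | Crash on save
Memory leak   | Sam   | Export error 
Broken link   | Fiona | NULL         
Null pointer  | Fiona | Crash on save
Login fails   | Hank  | Export error 
Stale cache   | Hank  | Memory leak  
Wrong total   | Sam   | Login fails  
Bad redirect  | NULL  | Crash on save


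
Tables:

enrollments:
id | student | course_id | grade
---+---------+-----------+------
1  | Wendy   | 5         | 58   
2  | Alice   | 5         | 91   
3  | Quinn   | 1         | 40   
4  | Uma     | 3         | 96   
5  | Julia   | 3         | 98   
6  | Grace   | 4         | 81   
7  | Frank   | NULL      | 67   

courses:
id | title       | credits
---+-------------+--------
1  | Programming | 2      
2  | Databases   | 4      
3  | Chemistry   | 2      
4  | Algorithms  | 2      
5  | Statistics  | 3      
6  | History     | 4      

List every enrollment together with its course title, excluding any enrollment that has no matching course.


INNER JOIN keeps only enrollments rows whose course_id matches an id in courses. Walk through each enrollment:
  - enrollment 1 (Wendy): course_id=5 -> matches Statistics
  - enrollment 2 (Alice): course_id=5 -> matches Statistics
  - enrollment 3 (Quinn): course_id=1 -> matches Programming
  - enrollment 4 (Uma): course_id=3 -> matches Chemistry
  - enrollment 5 (Julia): course_id=3 -> matches Chemistry
  - enrollment 6 (Grace): course_id=4 -> matches Algorithms
  - enrollment 7 (Frank): course_id=NULL, no match -> dropped
So 1 of 7 rows is dropped.

SQL:
SELECT a.student, b.title AS course
FROM enrollments a
INNER JOIN courses b ON a.course_id = b.id

Result:
student | course     
--------+------------
Wendy   | Statistics 
Alice   | Statistics 
Quinn   | Programming
Uma     | Chemistry  
Julia   | Chemistry  
Grace   | Algorithms 
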